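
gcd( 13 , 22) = 1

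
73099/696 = 73099/696  =  105.03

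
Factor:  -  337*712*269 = -64544936 = -2^3*89^1 * 269^1* 337^1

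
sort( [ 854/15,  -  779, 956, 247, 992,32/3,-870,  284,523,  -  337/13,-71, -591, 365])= [-870, - 779, - 591, - 71, -337/13,32/3,854/15, 247, 284, 365, 523, 956,992]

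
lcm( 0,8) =0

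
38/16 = 2 + 3/8  =  2.38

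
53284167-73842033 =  - 20557866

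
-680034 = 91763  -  771797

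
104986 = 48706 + 56280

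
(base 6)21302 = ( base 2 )101101100110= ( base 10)2918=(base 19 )81b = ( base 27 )402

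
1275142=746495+528647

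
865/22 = 865/22=39.32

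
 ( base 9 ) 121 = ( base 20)50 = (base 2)1100100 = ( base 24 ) 44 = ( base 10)100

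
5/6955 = 1/1391 = 0.00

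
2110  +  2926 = 5036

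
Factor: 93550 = 2^1*5^2*1871^1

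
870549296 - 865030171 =5519125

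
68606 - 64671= 3935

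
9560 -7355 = 2205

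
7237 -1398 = 5839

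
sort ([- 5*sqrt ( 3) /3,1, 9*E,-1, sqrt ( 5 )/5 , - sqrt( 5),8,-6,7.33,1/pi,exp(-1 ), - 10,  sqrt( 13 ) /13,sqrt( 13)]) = [ - 10 , - 6 , - 5 * sqrt( 3) /3,-sqrt ( 5 ), - 1, sqrt( 13 )/13,  1/pi,exp(-1),  sqrt(5) /5,1,sqrt( 13),7.33,8,  9*E ] 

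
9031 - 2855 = 6176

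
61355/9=61355/9 = 6817.22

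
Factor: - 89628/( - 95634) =2^1*3^ ( - 2 )*23^( - 1 )*97^1 = 194/207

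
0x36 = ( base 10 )54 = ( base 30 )1o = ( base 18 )30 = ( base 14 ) 3c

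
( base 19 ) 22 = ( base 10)40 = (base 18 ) 24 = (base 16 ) 28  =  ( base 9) 44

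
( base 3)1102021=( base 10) 1033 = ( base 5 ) 13113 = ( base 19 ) 2g7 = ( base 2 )10000001001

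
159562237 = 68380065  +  91182172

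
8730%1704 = 210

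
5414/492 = 2707/246 = 11.00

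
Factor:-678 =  - 2^1*3^1*113^1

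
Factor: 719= 719^1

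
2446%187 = 15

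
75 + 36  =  111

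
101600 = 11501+90099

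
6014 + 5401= 11415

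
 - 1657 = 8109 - 9766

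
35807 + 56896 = 92703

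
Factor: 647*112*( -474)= -2^5 * 3^1*7^1* 79^1*647^1 = - 34347936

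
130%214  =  130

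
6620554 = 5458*1213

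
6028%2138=1752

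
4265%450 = 215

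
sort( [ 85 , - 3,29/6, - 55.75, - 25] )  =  [ - 55.75, - 25, - 3,  29/6, 85]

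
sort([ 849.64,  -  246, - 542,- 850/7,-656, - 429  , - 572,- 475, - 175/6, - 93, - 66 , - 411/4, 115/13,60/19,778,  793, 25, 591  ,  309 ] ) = [-656, - 572, - 542, - 475, - 429, - 246, - 850/7,  -  411/4, - 93,-66, - 175/6, 60/19, 115/13, 25, 309,591, 778 , 793 , 849.64]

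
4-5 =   -  1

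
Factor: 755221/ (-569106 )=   -  2^ ( - 1)*3^( - 5 )*773^1 *977^1*  1171^(  -  1)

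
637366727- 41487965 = 595878762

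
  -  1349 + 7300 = 5951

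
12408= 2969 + 9439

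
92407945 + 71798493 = 164206438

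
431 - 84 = 347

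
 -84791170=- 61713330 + -23077840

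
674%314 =46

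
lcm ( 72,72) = 72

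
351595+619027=970622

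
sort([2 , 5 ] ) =[2, 5]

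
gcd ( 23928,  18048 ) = 24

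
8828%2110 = 388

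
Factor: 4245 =3^1*5^1*283^1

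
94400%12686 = 5598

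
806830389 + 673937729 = 1480768118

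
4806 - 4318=488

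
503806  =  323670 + 180136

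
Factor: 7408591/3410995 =5^( - 1) * 7^ ( - 1)*41^( - 1 )*977^1*2377^ (- 1)*7583^1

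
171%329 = 171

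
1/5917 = 1/5917 = 0.00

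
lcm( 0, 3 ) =0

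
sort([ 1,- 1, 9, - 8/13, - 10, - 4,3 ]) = [ - 10 , - 4, - 1,-8/13,1,3,9]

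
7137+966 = 8103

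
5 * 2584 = 12920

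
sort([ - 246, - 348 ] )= [-348,  -  246]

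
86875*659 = 57250625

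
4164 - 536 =3628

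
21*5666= 118986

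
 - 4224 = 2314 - 6538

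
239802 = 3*79934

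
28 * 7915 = 221620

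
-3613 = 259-3872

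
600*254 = 152400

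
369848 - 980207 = - 610359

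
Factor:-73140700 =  - 2^2 * 5^2*431^1 * 1697^1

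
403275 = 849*475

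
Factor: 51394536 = 2^3*3^2*17^1 * 199^1 * 211^1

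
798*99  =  79002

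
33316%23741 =9575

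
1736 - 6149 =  - 4413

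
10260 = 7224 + 3036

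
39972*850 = 33976200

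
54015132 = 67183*804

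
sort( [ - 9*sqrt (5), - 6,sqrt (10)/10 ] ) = [ - 9*sqrt( 5),-6, sqrt (10)/10 ] 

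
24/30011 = 24/30011 = 0.00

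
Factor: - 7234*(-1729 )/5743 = 12507586/5743 = 2^1*7^1 * 13^1*19^1*3617^1*5743^(-1)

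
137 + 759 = 896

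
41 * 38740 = 1588340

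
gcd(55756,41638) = 2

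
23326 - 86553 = -63227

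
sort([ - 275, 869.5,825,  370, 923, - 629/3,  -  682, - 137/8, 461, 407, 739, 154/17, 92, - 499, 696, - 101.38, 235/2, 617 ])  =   [ - 682 , - 499, - 275,  -  629/3, - 101.38,-137/8,154/17, 92,235/2,370, 407,461,617,696, 739, 825 , 869.5, 923] 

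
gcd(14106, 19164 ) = 6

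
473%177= 119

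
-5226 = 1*(- 5226)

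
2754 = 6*459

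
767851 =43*17857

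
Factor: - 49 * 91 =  - 7^3*13^1 = -4459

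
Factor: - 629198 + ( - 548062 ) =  - 1177260 = - 2^2*3^1*5^1* 7^1  *  2803^1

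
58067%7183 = 603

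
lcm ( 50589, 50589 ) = 50589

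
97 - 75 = 22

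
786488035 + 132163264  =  918651299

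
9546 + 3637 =13183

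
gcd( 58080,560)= 80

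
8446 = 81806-73360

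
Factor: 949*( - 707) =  - 670943 = -  7^1*13^1*73^1*101^1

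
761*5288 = 4024168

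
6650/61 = 6650/61 = 109.02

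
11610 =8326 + 3284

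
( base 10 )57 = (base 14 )41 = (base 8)71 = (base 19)30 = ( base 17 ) 36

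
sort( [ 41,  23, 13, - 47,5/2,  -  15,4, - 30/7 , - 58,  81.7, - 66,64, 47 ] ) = [  -  66, - 58, - 47, - 15, - 30/7, 5/2,4,13, 23, 41, 47, 64,81.7 ]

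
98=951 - 853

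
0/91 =0 = 0.00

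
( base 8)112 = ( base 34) 26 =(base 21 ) 3B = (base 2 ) 1001010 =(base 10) 74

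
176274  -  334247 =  - 157973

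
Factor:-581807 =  - 223^1*2609^1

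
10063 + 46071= 56134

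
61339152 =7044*8708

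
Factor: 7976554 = 2^1*3988277^1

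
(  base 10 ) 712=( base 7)2035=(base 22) 1A8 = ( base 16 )2c8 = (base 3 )222101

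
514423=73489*7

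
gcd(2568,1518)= 6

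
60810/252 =241 + 13/42 = 241.31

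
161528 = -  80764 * (-2 )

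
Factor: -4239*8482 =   -  35955198 = -2^1 * 3^3* 157^1*4241^1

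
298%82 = 52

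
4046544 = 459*8816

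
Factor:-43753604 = - 2^2*101^1*108301^1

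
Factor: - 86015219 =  - 86015219^1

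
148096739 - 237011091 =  - 88914352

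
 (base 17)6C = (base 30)3o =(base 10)114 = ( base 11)A4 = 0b1110010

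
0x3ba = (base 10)954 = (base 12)676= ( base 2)1110111010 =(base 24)1FI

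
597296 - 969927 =  -  372631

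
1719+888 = 2607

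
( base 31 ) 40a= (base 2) 111100001110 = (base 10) 3854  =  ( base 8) 7416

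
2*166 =332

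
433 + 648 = 1081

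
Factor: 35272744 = 2^3*13^1*339161^1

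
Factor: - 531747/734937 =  - 177249/244979 = - 3^1 * 7^( - 1)*79^ ( - 1)*443^(  -  1)* 59083^1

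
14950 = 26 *575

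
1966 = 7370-5404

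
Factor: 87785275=5^2*37^1*94903^1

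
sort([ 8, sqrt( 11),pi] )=[pi,sqrt( 11),  8 ] 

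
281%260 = 21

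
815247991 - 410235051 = 405012940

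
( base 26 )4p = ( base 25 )54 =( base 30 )49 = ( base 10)129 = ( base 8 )201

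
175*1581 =276675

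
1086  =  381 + 705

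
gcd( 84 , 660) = 12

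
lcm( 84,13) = 1092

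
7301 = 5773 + 1528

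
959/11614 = 959/11614 = 0.08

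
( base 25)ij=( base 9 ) 571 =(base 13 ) 2A1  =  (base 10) 469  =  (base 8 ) 725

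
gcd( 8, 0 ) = 8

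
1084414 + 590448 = 1674862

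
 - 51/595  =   - 1 + 32/35=- 0.09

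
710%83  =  46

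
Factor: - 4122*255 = -2^1*3^3*5^1*17^1*229^1 = - 1051110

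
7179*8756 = 62859324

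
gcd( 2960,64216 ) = 8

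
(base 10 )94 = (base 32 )2u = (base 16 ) 5e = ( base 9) 114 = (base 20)4E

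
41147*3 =123441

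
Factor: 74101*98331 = 3^1*73^1*449^1*74101^1 = 7286425431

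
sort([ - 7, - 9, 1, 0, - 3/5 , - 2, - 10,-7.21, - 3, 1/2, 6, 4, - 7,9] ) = [ - 10, - 9, - 7.21, - 7, - 7, - 3, - 2, - 3/5,0,1/2, 1,4,6,9] 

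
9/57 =3/19 = 0.16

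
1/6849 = 1/6849  =  0.00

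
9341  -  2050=7291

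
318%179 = 139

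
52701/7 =7528 + 5/7 = 7528.71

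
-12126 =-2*6063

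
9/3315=3/1105  =  0.00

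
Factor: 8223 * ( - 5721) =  - 47043783 = - 3^2 * 1907^1*2741^1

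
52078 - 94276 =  - 42198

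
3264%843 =735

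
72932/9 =72932/9  =  8103.56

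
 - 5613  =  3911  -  9524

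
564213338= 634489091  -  70275753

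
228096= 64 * 3564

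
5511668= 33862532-28350864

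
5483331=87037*63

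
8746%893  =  709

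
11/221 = 11/221 = 0.05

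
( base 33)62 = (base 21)9B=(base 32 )68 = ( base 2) 11001000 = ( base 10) 200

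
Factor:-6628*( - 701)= 2^2*701^1  *1657^1  =  4646228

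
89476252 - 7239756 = 82236496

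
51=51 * 1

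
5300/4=1325 = 1325.00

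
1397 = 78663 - 77266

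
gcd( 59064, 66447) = 7383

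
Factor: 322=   2^1*7^1*23^1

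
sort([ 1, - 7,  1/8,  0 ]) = [ - 7, 0,1/8,1]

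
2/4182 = 1/2091 = 0.00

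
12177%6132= 6045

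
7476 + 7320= 14796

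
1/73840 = 1/73840= 0.00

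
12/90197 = 12/90197 = 0.00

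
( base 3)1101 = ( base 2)100101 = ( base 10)37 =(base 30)17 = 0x25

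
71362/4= 17840 + 1/2 = 17840.50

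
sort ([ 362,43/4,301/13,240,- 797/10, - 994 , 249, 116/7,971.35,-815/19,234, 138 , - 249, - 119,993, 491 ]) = [-994 , - 249, - 119,  -  797/10, - 815/19,43/4,116/7,301/13 , 138, 234,  240,249,362,491, 971.35 , 993 ]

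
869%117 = 50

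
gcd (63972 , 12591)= 9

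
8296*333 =2762568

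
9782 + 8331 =18113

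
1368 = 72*19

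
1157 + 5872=7029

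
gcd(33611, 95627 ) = 19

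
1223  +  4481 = 5704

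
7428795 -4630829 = 2797966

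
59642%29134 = 1374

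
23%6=5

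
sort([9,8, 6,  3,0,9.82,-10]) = [ - 10,0, 3, 6, 8, 9,9.82]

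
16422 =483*34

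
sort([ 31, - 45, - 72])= [  -  72,-45, 31 ]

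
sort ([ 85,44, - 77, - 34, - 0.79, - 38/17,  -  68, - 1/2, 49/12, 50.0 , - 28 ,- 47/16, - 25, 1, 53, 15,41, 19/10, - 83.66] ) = [  -  83.66, - 77,-68, - 34,- 28, - 25, -47/16,-38/17,  -  0.79,- 1/2,1,19/10, 49/12,15, 41, 44,50.0, 53,85 ]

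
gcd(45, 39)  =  3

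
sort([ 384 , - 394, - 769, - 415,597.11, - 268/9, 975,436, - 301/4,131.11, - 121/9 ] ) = [ - 769,- 415,-394, - 301/4, - 268/9,-121/9, 131.11, 384,436,597.11, 975]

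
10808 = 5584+5224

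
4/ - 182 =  - 2/91 = -0.02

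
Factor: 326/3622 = 163/1811 = 163^1 * 1811^(-1 ) 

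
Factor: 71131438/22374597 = 10161634/3196371 = 2^1 * 3^( - 1)*7^1*109^1 *401^ ( - 1) * 2657^( - 1)*6659^1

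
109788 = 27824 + 81964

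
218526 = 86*2541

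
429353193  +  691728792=1121081985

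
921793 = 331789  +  590004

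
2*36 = 72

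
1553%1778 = 1553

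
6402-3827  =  2575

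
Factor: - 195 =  - 3^1 * 5^1*13^1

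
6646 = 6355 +291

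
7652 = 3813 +3839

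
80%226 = 80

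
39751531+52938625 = 92690156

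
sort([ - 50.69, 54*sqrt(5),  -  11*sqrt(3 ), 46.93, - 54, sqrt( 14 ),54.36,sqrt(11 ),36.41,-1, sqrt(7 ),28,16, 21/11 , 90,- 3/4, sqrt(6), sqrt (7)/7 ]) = [ - 54, - 50.69,-11 * sqrt(3 ), - 1,- 3/4,  sqrt(7)/7,  21/11,sqrt( 6), sqrt(7 ),sqrt(11 ), sqrt(14 ), 16, 28, 36.41, 46.93,54.36 , 90,54*sqrt(5)]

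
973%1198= 973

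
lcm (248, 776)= 24056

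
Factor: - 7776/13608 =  - 2^2* 7^( - 1) = - 4/7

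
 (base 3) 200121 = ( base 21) 12J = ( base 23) lj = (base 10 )502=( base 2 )111110110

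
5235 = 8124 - 2889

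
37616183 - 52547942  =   - 14931759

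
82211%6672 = 2147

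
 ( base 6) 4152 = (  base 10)932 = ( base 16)3A4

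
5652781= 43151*131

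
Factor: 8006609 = 13^1*17^1*36229^1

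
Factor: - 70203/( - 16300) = 2^( - 2 )*3^1*5^( - 2 )* 7^1*163^ ( - 1)*3343^1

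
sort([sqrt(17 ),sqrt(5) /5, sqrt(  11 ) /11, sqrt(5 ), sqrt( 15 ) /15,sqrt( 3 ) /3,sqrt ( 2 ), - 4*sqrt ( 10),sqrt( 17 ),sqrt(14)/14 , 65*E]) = [ - 4*sqrt(10 ),  sqrt (15 ) /15 , sqrt ( 14) /14,  sqrt(11 ) /11,sqrt (5)/5 , sqrt(3) /3,  sqrt ( 2),sqrt(5 ), sqrt( 17),  sqrt( 17),65*E]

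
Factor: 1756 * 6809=11956604=2^2*11^1*439^1*619^1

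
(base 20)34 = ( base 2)1000000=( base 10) 64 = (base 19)37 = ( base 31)22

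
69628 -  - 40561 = 110189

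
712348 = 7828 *91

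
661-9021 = -8360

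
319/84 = 319/84 = 3.80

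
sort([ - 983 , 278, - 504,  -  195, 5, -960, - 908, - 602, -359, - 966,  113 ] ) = [  -  983,  -  966,-960,-908, - 602,  -  504, - 359, - 195, 5,113, 278]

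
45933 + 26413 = 72346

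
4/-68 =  - 1 + 16/17 =- 0.06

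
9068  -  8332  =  736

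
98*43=4214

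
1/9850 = 1/9850 = 0.00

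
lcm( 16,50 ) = 400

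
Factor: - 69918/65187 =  - 23306/21729 = - 2^1 * 3^ ( - 1 )*43^1*271^1 * 7243^ ( - 1)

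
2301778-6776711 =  - 4474933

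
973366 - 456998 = 516368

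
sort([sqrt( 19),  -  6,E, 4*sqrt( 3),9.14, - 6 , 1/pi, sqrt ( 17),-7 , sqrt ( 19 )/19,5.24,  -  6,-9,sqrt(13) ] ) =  [ -9,  -  7,-6, - 6, - 6, sqrt (19) /19,1/pi,E,sqrt( 13),sqrt(17 ), sqrt(19 ),  5.24, 4 * sqrt ( 3 ), 9.14]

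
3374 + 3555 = 6929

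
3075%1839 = 1236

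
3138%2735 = 403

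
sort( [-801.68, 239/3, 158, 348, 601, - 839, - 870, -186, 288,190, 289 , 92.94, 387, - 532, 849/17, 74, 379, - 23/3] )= [ - 870, - 839,  -  801.68, - 532, - 186,-23/3, 849/17,  74,239/3, 92.94, 158,190,  288, 289, 348,379, 387, 601]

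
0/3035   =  0 = 0.00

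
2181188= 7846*278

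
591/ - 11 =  - 54+3/11 = - 53.73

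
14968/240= 62 + 11/30 = 62.37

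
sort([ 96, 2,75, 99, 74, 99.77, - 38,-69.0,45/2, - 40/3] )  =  [ - 69.0, - 38, - 40/3, 2,45/2,74, 75, 96, 99 , 99.77 ] 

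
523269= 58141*9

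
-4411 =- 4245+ - 166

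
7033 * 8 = 56264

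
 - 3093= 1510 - 4603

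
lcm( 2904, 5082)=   20328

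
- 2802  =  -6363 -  - 3561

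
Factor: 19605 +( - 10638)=3^1*7^2* 61^1  =  8967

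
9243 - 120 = 9123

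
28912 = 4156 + 24756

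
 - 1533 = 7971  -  9504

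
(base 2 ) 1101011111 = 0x35F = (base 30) SN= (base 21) 1k2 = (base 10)863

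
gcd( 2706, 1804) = 902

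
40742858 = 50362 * 809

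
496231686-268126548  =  228105138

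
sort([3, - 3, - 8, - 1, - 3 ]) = [ - 8, - 3 , - 3 , -1,3 ] 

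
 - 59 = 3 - 62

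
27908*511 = 14260988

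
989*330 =326370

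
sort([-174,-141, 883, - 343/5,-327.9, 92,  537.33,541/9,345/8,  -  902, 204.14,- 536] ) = [-902,-536 ,-327.9,-174, - 141, - 343/5, 345/8, 541/9,  92,204.14,537.33,883] 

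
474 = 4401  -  3927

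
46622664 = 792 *58867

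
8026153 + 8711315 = 16737468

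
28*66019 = 1848532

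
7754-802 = 6952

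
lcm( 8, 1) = 8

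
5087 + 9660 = 14747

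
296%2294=296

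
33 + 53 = 86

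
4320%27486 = 4320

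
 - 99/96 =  - 2 + 31/32 = - 1.03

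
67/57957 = 67/57957 = 0.00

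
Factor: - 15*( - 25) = 3^1*5^3 = 375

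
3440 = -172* (-20 )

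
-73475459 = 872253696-945729155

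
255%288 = 255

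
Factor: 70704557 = 7^1*11^1*757^1 * 1213^1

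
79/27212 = 79/27212 = 0.00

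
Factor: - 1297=-1297^1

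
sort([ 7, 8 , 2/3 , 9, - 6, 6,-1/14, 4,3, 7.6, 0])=[-6, - 1/14,0,2/3, 3, 4, 6, 7, 7.6 , 8,9] 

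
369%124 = 121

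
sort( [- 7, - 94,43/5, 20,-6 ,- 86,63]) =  [- 94, - 86, - 7, - 6,  43/5,20,63 ] 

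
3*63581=190743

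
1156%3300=1156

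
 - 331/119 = -3+26/119 = - 2.78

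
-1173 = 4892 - 6065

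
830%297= 236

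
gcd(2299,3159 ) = 1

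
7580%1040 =300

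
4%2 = 0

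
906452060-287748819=618703241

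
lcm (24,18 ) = 72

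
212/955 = 212/955 = 0.22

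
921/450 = 2 +7/150 =2.05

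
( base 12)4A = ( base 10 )58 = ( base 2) 111010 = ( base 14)42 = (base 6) 134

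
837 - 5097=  - 4260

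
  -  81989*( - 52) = 4263428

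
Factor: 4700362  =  2^1 * 2350181^1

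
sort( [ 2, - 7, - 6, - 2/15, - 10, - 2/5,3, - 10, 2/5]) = [  -  10,-10 , - 7, - 6, - 2/5, - 2/15, 2/5 , 2,3]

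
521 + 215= 736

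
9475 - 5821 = 3654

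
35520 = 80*444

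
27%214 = 27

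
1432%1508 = 1432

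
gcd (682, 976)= 2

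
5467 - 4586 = 881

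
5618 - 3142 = 2476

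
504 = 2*252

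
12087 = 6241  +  5846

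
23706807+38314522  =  62021329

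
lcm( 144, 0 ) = 0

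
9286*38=352868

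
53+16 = 69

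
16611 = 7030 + 9581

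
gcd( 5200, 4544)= 16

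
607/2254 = 607/2254 = 0.27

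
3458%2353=1105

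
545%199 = 147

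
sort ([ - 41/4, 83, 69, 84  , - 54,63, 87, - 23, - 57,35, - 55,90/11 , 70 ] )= [- 57, -55, - 54, - 23,-41/4,90/11,35,63,69, 70, 83, 84,87]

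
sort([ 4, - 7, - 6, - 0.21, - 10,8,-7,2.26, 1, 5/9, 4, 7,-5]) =[ - 10, - 7, - 7, - 6, - 5, - 0.21,5/9 , 1, 2.26, 4, 4, 7,8 ]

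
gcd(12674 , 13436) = 2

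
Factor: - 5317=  - 13^1*409^1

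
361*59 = 21299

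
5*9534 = 47670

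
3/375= 1/125= 0.01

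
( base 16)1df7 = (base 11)5844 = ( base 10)7671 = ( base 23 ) EBC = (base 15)2416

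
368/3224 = 46/403 = 0.11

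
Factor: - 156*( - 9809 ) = 1530204  =  2^2*3^1*13^1*17^1*577^1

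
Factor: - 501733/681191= - 7^( - 1 )*19^1*23^(  -  1 )*4231^( - 1)*26407^1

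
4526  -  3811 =715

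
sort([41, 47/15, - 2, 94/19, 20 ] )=[-2,47/15,94/19, 20, 41 ] 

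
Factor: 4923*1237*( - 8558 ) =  - 52116089058 = - 2^1*3^2*11^1*389^1 * 547^1*1237^1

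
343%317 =26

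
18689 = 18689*1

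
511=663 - 152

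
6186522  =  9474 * 653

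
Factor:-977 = - 977^1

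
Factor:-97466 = - 2^1*48733^1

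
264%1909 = 264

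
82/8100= 41/4050= 0.01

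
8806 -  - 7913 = 16719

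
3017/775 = 3017/775 = 3.89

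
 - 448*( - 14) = 6272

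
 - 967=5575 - 6542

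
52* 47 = 2444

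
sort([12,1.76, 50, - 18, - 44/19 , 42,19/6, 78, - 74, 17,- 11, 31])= [ - 74 , - 18 , - 11, - 44/19,1.76, 19/6, 12,  17, 31, 42,50,78]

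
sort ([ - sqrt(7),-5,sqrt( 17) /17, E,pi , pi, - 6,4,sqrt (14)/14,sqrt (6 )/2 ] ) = [ - 6,-5, - sqrt(7),sqrt( 17)/17,sqrt( 14)/14,sqrt (6)/2,E,pi,pi,4]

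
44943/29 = 44943/29 = 1549.76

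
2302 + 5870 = 8172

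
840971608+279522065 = 1120493673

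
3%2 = 1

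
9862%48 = 22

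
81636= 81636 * 1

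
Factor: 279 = 3^2*31^1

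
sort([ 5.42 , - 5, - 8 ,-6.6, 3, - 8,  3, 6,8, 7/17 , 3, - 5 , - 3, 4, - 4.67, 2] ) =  [ - 8, - 8,  -  6.6, - 5 , - 5, - 4.67, -3 , 7/17,2,3,3,3,4, 5.42,6,8]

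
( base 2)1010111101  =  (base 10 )701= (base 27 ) PQ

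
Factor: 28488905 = 5^1*439^1*12979^1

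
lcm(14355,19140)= 57420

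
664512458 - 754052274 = - 89539816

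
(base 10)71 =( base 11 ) 65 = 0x47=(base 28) 2F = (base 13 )56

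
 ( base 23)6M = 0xA0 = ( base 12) 114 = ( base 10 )160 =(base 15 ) AA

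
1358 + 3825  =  5183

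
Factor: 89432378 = 2^1*7^1 * 6388027^1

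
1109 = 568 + 541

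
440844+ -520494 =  - 79650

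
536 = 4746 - 4210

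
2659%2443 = 216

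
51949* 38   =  1974062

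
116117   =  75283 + 40834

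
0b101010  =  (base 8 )52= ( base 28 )1E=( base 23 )1J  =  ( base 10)42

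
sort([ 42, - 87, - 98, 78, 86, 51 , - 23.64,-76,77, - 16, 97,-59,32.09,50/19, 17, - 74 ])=[-98,-87, - 76, - 74, -59, - 23.64, - 16, 50/19,17, 32.09,  42,51,77, 78,86,97 ]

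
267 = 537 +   -  270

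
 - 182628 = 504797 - 687425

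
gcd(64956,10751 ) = 1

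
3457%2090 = 1367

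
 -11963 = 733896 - 745859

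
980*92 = 90160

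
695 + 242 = 937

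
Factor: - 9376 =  - 2^5 * 293^1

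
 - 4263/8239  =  - 609/1177 = - 0.52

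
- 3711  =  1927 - 5638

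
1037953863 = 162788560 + 875165303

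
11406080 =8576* 1330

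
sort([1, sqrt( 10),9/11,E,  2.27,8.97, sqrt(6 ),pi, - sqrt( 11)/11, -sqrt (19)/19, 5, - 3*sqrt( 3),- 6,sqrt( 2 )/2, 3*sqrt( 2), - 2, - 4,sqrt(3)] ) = [ - 6,  -  3*sqrt( 3 ),-4, - 2 , - sqrt( 11)/11, - sqrt( 19) /19,sqrt(2) /2,  9/11, 1 , sqrt( 3 ),2.27, sqrt( 6),E,pi,  sqrt( 10),3*sqrt( 2),5 , 8.97]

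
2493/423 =277/47 =5.89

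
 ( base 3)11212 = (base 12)AB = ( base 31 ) 47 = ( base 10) 131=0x83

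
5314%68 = 10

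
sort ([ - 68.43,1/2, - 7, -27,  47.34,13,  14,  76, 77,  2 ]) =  [-68.43, - 27 ,- 7,1/2,2, 13, 14, 47.34, 76, 77] 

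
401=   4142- 3741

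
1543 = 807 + 736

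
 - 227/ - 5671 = 227/5671 =0.04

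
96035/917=104 + 667/917 = 104.73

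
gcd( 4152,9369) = 3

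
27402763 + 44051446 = 71454209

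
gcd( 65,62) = 1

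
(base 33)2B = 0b1001101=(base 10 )77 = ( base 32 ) 2d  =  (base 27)2n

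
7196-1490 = 5706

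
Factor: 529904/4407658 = 264952/2203829 = 2^3*17^( -1 )*19^( - 1 ) * 6823^(-1)*33119^1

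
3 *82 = 246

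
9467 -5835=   3632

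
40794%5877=5532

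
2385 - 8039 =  - 5654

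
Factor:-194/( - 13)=2^1 * 13^(  -  1)*97^1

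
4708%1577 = 1554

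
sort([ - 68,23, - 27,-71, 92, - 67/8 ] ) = [ - 71,- 68, - 27, - 67/8,  23,92] 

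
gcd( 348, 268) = 4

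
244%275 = 244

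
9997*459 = 4588623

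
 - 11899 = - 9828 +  - 2071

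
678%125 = 53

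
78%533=78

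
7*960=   6720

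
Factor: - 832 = -2^6 * 13^1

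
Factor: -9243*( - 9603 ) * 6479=575079467391=3^4*11^2*13^1*19^1*31^1 * 79^1*97^1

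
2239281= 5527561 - 3288280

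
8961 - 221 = 8740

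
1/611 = 1/611= 0.00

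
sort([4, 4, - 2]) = [ - 2, 4,4 ] 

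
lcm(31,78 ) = 2418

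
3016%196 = 76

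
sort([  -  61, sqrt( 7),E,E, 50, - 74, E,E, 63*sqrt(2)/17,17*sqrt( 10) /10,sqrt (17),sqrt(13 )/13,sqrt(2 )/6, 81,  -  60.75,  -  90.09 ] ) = [ - 90.09, -74, - 61, -60.75, sqrt(2) /6, sqrt( 13) /13,  sqrt(7),E,E, E, E,sqrt(17 ) , 63*sqrt(2) /17, 17*sqrt(10 ) /10,50,81 ]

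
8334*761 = 6342174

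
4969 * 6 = 29814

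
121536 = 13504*9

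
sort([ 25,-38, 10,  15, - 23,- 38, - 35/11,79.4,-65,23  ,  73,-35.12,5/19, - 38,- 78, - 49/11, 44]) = [ - 78 , - 65, - 38, - 38, - 38, - 35.12, - 23,- 49/11, - 35/11,5/19, 10, 15,23,25, 44, 73,79.4]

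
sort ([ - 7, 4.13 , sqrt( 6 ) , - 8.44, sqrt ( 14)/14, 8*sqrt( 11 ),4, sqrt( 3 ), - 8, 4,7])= [ - 8.44 , - 8, - 7 , sqrt( 14 )/14, sqrt(3 ), sqrt(6), 4, 4, 4.13, 7, 8*sqrt( 11) ]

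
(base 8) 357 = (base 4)3233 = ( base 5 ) 1424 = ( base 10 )239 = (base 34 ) 71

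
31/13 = 2 + 5/13 = 2.38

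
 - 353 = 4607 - 4960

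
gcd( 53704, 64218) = 14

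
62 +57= 119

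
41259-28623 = 12636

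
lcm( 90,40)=360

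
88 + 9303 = 9391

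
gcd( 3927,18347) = 7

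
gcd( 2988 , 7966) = 2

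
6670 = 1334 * 5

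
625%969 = 625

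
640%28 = 24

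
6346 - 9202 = - 2856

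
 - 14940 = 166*(-90 ) 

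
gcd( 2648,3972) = 1324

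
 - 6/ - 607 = 6/607 = 0.01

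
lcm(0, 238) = 0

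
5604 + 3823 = 9427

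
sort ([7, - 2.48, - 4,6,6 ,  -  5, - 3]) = [ - 5, - 4,- 3,-2.48,  6,6, 7]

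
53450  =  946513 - 893063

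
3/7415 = 3/7415=0.00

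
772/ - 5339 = -1 + 4567/5339 = -  0.14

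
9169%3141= 2887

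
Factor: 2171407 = 7^1*23^1*13487^1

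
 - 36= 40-76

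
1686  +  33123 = 34809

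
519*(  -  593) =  - 307767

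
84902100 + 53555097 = 138457197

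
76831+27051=103882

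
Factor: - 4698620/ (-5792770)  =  469862/579277 = 2^1 * 234931^1 * 579277^( - 1)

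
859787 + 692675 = 1552462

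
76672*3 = 230016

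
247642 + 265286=512928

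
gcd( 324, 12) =12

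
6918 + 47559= 54477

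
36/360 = 1/10 = 0.10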